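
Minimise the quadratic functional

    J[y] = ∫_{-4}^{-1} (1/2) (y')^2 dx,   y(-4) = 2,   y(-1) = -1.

The Lagrangian is L = (1/2) (y')^2.
Compute ∂L/∂y = 0, ∂L/∂y' = y'.
The Euler-Lagrange equation d/dx(∂L/∂y') − ∂L/∂y = 0 reduces to
    y'' = 0.
Its general solution is
    y(x) = A x + B,
with A, B fixed by the endpoint conditions.
Applying the endpoint conditions y(-4) = 2 and y(-1) = -1: solve A·-4 + B = 2 and A·-1 + B = -1. Subtracting gives A(-1 − -4) = -1 − 2, so A = -1, and B = 2 − A·-4 = -2. Therefore
    y(x) = -x - 2.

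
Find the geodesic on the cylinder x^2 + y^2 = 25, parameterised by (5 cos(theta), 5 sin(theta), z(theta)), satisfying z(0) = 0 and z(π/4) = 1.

Parameterise the cylinder of radius R = 5 as
    r(θ) = (5 cos θ, 5 sin θ, z(θ)).
The arc-length element is
    ds = sqrt(25 + (dz/dθ)^2) dθ,
so the Lagrangian is L = sqrt(25 + z'^2).
L depends on z' only, not on z or θ, so ∂L/∂z = 0 and
    ∂L/∂z' = z' / sqrt(25 + z'^2).
The Euler-Lagrange equation gives
    d/dθ( z' / sqrt(25 + z'^2) ) = 0,
so z' is constant. Integrating once:
    z(θ) = a θ + b,
a helix on the cylinder (a straight line when the cylinder is unrolled). The constants a, b are determined by the endpoint conditions.
With endpoint conditions z(0) = 0 and z(π/4) = 1: from z(0) = b we get b = 0, and a·π/4 + 0 = 1 gives a = 4/π, so
    z(θ) = (4/π) θ.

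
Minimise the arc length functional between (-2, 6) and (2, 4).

Arc-length functional: J[y] = ∫ sqrt(1 + (y')^2) dx.
Lagrangian L = sqrt(1 + (y')^2) has no explicit y dependence, so ∂L/∂y = 0 and the Euler-Lagrange equation gives
    d/dx( y' / sqrt(1 + (y')^2) ) = 0  ⇒  y' / sqrt(1 + (y')^2) = const.
Hence y' is constant, so y(x) is affine.
Fitting the endpoints (-2, 6) and (2, 4):
    slope m = (4 − 6) / (2 − (-2)) = -1/2,
    intercept c = 6 − m·(-2) = 5.
Extremal: y(x) = (-1/2) x + 5.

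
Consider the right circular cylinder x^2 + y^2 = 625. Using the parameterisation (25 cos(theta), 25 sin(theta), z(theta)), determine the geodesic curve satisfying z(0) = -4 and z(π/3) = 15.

Parameterise the cylinder of radius R = 25 as
    r(θ) = (25 cos θ, 25 sin θ, z(θ)).
The arc-length element is
    ds = sqrt(625 + (dz/dθ)^2) dθ,
so the Lagrangian is L = sqrt(625 + z'^2).
L depends on z' only, not on z or θ, so ∂L/∂z = 0 and
    ∂L/∂z' = z' / sqrt(625 + z'^2).
The Euler-Lagrange equation gives
    d/dθ( z' / sqrt(625 + z'^2) ) = 0,
so z' is constant. Integrating once:
    z(θ) = a θ + b,
a helix on the cylinder (a straight line when the cylinder is unrolled). The constants a, b are determined by the endpoint conditions.
With endpoint conditions z(0) = -4 and z(π/3) = 15: from z(0) = b we get b = -4, and a·π/3 + -4 = 15 gives a = 57/π, so
    z(θ) = (57/π) θ − 4.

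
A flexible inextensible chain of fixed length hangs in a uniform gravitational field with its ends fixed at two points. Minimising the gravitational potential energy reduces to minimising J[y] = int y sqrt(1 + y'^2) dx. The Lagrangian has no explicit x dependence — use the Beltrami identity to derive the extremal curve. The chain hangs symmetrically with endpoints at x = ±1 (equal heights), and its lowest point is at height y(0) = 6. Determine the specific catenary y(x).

The Lagrangian L(y, y') = y sqrt(1 + y'^2) has no explicit x dependence, so the Beltrami identity applies:
    L − y' ∂L/∂y' = C.
Compute ∂L/∂y' = y · y' / sqrt(1 + y'^2). Then
    L − y' ∂L/∂y'
    = y sqrt(1 + y'^2) − y · y'^2 / sqrt(1 + y'^2)
    = y (1 + y'^2 − y'^2) / sqrt(1 + y'^2)
    = y / sqrt(1 + y'^2) = C.
Squaring gives y^2 = C^2 (1 + y'^2), i.e.
    y'^2 = y^2 / C^2 − 1.
Separating variables,
    dy / sqrt(y^2 − C^2) = dx / C,
and integrating gives arccosh(y / C) = (x − a)/C, so
    y(x) = C cosh((x − a)/C),
the catenary. The constants C and a are fixed by the two endpoint conditions (and, for the hanging-chain problem, the length constraint selects C).
Now fit the given data. The endpoints x = ±1 are symmetric at equal height, so the catenary is even about its minimum: a = 0 and y(x) = C cosh(x/C). The lowest point is y(0) = C cosh(0) = C, and we are told y(0) = 6, so C = 6. Therefore
    y(x) = 6 cosh(x/6),
and at the endpoints
    y(±1) = 6 cosh(1/6).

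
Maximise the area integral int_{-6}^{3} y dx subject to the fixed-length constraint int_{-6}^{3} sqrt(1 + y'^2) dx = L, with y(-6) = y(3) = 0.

Set up the augmented Lagrangian using a multiplier λ for the length constraint:
    F(y, y') = y − λ sqrt(1 + y'^2).
F has no explicit x dependence, so the Beltrami identity yields a first integral
    F − y' ∂F/∂y' = C.
Compute ∂F/∂y' = −λ y' / sqrt(1 + y'^2). Then
    y − λ sqrt(1 + y'^2) + λ y'^2 / sqrt(1 + y'^2) = C
    ⇒  y − λ / sqrt(1 + y'^2) = C.
Solving for y' and integrating gives
    (x − a)^2 + (y − b)^2 = λ^2,
a circular arc of radius λ. The constants a, b are determined by the endpoint conditions y(-6) = y(3) = 0, and λ is fixed implicitly by the length constraint
    ∫_{-6}^{3} sqrt(1 + y'^2) dx = L.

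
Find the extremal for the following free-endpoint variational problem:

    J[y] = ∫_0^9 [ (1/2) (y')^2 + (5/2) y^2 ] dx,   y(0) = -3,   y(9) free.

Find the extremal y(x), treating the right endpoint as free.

The Lagrangian L = (1/2) (y')^2 + (5/2) y^2 gives
    ∂L/∂y = 5 y,   ∂L/∂y' = y'.
Euler-Lagrange: y'' − 5 y = 0.
With k = sqrt(5), the general solution is
    y(x) = A cosh(sqrt(5) x) + B sinh(sqrt(5) x).
Fixed left endpoint y(0) = -3 ⇒ A = -3.
The right endpoint x = 9 is free, so the natural (transversality) condition is ∂L/∂y' |_{x=9} = 0, i.e. y'(9) = 0.
Compute y'(x) = A k sinh(k x) + B k cosh(k x), so
    y'(9) = A k sinh(k·9) + B k cosh(k·9) = 0
    ⇒ B = −A tanh(k·9) = 3 tanh(sqrt(5)·9).
Therefore the extremal is
    y(x) = −3 cosh(sqrt(5) x) + 3 tanh(sqrt(5)·9) sinh(sqrt(5) x).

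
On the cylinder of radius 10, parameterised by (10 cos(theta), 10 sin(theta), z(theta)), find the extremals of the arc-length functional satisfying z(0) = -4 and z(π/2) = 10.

Parameterise the cylinder of radius R = 10 as
    r(θ) = (10 cos θ, 10 sin θ, z(θ)).
The arc-length element is
    ds = sqrt(100 + (dz/dθ)^2) dθ,
so the Lagrangian is L = sqrt(100 + z'^2).
L depends on z' only, not on z or θ, so ∂L/∂z = 0 and
    ∂L/∂z' = z' / sqrt(100 + z'^2).
The Euler-Lagrange equation gives
    d/dθ( z' / sqrt(100 + z'^2) ) = 0,
so z' is constant. Integrating once:
    z(θ) = a θ + b,
a helix on the cylinder (a straight line when the cylinder is unrolled). The constants a, b are determined by the endpoint conditions.
With endpoint conditions z(0) = -4 and z(π/2) = 10: from z(0) = b we get b = -4, and a·π/2 + -4 = 10 gives a = 28/π, so
    z(θ) = (28/π) θ − 4.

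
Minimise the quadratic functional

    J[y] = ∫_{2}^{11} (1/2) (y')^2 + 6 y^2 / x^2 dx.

The Lagrangian is L = (1/2) (y')^2 + 6 y^2 / x^2.
Compute ∂L/∂y = 12y/x^2, ∂L/∂y' = y'.
The Euler-Lagrange equation d/dx(∂L/∂y') − ∂L/∂y = 0 reduces to
    y'' − 12/x^2 · y = 0  (x > 0).
Its general solution is
    y(x) = A x^4 + B x^(-3),
with A, B fixed by the endpoint conditions.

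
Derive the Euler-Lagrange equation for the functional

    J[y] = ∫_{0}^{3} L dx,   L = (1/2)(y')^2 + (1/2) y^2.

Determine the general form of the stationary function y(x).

The Lagrangian is L = (1/2)(y')^2 + (1/2) y^2.
∂L/∂y = y.
∂L/∂y' = y'.
The Euler-Lagrange equation d/dx(∂L/∂y') − ∂L/∂y = 0 becomes:
    y'' - y = 0
General solution: y(x) = A e^x + B e^(-x), where A and B are arbitrary constants fixed by the endpoint conditions.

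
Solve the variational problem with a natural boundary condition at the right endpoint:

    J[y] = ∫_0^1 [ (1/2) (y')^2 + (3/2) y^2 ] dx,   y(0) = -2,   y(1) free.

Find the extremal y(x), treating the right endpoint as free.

The Lagrangian L = (1/2) (y')^2 + (3/2) y^2 gives
    ∂L/∂y = 3 y,   ∂L/∂y' = y'.
Euler-Lagrange: y'' − 3 y = 0.
With k = sqrt(3), the general solution is
    y(x) = A cosh(sqrt(3) x) + B sinh(sqrt(3) x).
Fixed left endpoint y(0) = -2 ⇒ A = -2.
The right endpoint x = 1 is free, so the natural (transversality) condition is ∂L/∂y' |_{x=1} = 0, i.e. y'(1) = 0.
Compute y'(x) = A k sinh(k x) + B k cosh(k x), so
    y'(1) = A k sinh(k·1) + B k cosh(k·1) = 0
    ⇒ B = −A tanh(k·1) = 2 tanh(sqrt(3)·1).
Therefore the extremal is
    y(x) = −2 cosh(sqrt(3) x) + 2 tanh(sqrt(3)·1) sinh(sqrt(3) x).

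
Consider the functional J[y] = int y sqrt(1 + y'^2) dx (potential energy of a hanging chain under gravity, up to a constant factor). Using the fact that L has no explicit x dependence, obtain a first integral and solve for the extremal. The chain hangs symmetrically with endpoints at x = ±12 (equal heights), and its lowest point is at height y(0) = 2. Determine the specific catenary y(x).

The Lagrangian L(y, y') = y sqrt(1 + y'^2) has no explicit x dependence, so the Beltrami identity applies:
    L − y' ∂L/∂y' = C.
Compute ∂L/∂y' = y · y' / sqrt(1 + y'^2). Then
    L − y' ∂L/∂y'
    = y sqrt(1 + y'^2) − y · y'^2 / sqrt(1 + y'^2)
    = y (1 + y'^2 − y'^2) / sqrt(1 + y'^2)
    = y / sqrt(1 + y'^2) = C.
Squaring gives y^2 = C^2 (1 + y'^2), i.e.
    y'^2 = y^2 / C^2 − 1.
Separating variables,
    dy / sqrt(y^2 − C^2) = dx / C,
and integrating gives arccosh(y / C) = (x − a)/C, so
    y(x) = C cosh((x − a)/C),
the catenary. The constants C and a are fixed by the two endpoint conditions (and, for the hanging-chain problem, the length constraint selects C).
Now fit the given data. The endpoints x = ±12 are symmetric at equal height, so the catenary is even about its minimum: a = 0 and y(x) = C cosh(x/C). The lowest point is y(0) = C cosh(0) = C, and we are told y(0) = 2, so C = 2. Therefore
    y(x) = 2 cosh(x/2),
and at the endpoints
    y(±12) = 2 cosh(12/2).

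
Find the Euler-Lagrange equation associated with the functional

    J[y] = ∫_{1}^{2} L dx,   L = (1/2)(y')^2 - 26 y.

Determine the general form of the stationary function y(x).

The Lagrangian is L = (1/2)(y')^2 - 26 y.
∂L/∂y = -26.
∂L/∂y' = y'.
The Euler-Lagrange equation d/dx(∂L/∂y') − ∂L/∂y = 0 becomes:
    y'' + 26 = 0
General solution: y(x) = -13 x^2 + A x + B, where A and B are arbitrary constants fixed by the endpoint conditions.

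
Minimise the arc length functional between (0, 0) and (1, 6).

Arc-length functional: J[y] = ∫ sqrt(1 + (y')^2) dx.
Lagrangian L = sqrt(1 + (y')^2) has no explicit y dependence, so ∂L/∂y = 0 and the Euler-Lagrange equation gives
    d/dx( y' / sqrt(1 + (y')^2) ) = 0  ⇒  y' / sqrt(1 + (y')^2) = const.
Hence y' is constant, so y(x) is affine.
Fitting the endpoints (0, 0) and (1, 6):
    slope m = (6 − 0) / (1 − 0) = 6,
    intercept c = 0 − m·0 = 0.
Extremal: y(x) = 6 x.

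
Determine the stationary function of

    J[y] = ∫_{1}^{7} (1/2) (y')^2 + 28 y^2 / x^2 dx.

The Lagrangian is L = (1/2) (y')^2 + 28 y^2 / x^2.
Compute ∂L/∂y = 56y/x^2, ∂L/∂y' = y'.
The Euler-Lagrange equation d/dx(∂L/∂y') − ∂L/∂y = 0 reduces to
    y'' − 56/x^2 · y = 0  (x > 0).
Its general solution is
    y(x) = A x^8 + B x^(-7),
with A, B fixed by the endpoint conditions.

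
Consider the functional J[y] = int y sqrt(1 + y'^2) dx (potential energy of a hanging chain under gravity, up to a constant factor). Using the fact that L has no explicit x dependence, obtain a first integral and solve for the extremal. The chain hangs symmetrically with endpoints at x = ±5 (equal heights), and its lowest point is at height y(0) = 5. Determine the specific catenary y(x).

The Lagrangian L(y, y') = y sqrt(1 + y'^2) has no explicit x dependence, so the Beltrami identity applies:
    L − y' ∂L/∂y' = C.
Compute ∂L/∂y' = y · y' / sqrt(1 + y'^2). Then
    L − y' ∂L/∂y'
    = y sqrt(1 + y'^2) − y · y'^2 / sqrt(1 + y'^2)
    = y (1 + y'^2 − y'^2) / sqrt(1 + y'^2)
    = y / sqrt(1 + y'^2) = C.
Squaring gives y^2 = C^2 (1 + y'^2), i.e.
    y'^2 = y^2 / C^2 − 1.
Separating variables,
    dy / sqrt(y^2 − C^2) = dx / C,
and integrating gives arccosh(y / C) = (x − a)/C, so
    y(x) = C cosh((x − a)/C),
the catenary. The constants C and a are fixed by the two endpoint conditions (and, for the hanging-chain problem, the length constraint selects C).
Now fit the given data. The endpoints x = ±5 are symmetric at equal height, so the catenary is even about its minimum: a = 0 and y(x) = C cosh(x/C). The lowest point is y(0) = C cosh(0) = C, and we are told y(0) = 5, so C = 5. Therefore
    y(x) = 5 cosh(x/5),
and at the endpoints
    y(±5) = 5 cosh(5/5).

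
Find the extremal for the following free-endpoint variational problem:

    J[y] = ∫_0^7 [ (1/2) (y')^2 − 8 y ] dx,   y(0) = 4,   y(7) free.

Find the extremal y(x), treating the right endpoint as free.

The Lagrangian L = (1/2) (y')^2 − 8 y gives
    ∂L/∂y = −8,   ∂L/∂y' = y'.
Euler-Lagrange: d/dx(y') − (−8) = 0, i.e. y'' + 8 = 0, so
    y(x) = −(8/2) x^2 + C1 x + C2.
Fixed left endpoint y(0) = 4 ⇒ C2 = 4.
The right endpoint x = 7 is free, so the natural (transversality) condition is ∂L/∂y' |_{x=7} = 0, i.e. y'(7) = 0.
Compute y'(x) = −8 x + C1, so y'(7) = −56 + C1 = 0 ⇒ C1 = 56.
Therefore the extremal is
    y(x) = −4 x^2 + 56 x + 4.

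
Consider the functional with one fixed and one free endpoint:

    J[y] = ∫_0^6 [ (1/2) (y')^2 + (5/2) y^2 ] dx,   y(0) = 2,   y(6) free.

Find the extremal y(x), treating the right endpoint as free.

The Lagrangian L = (1/2) (y')^2 + (5/2) y^2 gives
    ∂L/∂y = 5 y,   ∂L/∂y' = y'.
Euler-Lagrange: y'' − 5 y = 0.
With k = sqrt(5), the general solution is
    y(x) = A cosh(sqrt(5) x) + B sinh(sqrt(5) x).
Fixed left endpoint y(0) = 2 ⇒ A = 2.
The right endpoint x = 6 is free, so the natural (transversality) condition is ∂L/∂y' |_{x=6} = 0, i.e. y'(6) = 0.
Compute y'(x) = A k sinh(k x) + B k cosh(k x), so
    y'(6) = A k sinh(k·6) + B k cosh(k·6) = 0
    ⇒ B = −A tanh(k·6) = − 2 tanh(sqrt(5)·6).
Therefore the extremal is
    y(x) = 2 cosh(sqrt(5) x) − 2 tanh(sqrt(5)·6) sinh(sqrt(5) x).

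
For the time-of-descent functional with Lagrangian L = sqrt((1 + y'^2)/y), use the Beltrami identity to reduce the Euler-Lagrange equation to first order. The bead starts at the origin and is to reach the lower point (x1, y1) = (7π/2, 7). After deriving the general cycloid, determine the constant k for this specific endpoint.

The Lagrangian L = sqrt((1 + y'^2) / y) has no explicit x dependence, so the Beltrami identity applies:
    L − y' ∂L/∂y' = C.
Compute ∂L/∂y' = y' / sqrt(y (1 + y'^2)).
Substitute:
    sqrt((1 + y'^2)/y) − y'·y' / sqrt(y (1 + y'^2))
    = (1 + y'^2) / sqrt(y (1 + y'^2)) − y'^2 / sqrt(y (1 + y'^2))
    = 1 / sqrt(y (1 + y'^2)) = C.
Squaring and rearranging gives the first integral
    y (1 + y'^2) = 1/C^2 =: k   (constant).
Solving this first-order ODE by the substitution
    y = (k/2)(1 − cos θ)
yields the cycloid parameterisation
    x(θ) = (k/2)(θ − sin θ),   y(θ) = (k/2)(1 − cos θ).
The constant k is fixed by the endpoint condition.
Now fit the given lower endpoint (x1, y1) = (7π/2, 7). At the bottom of the first arch (θ = π), the parametric equations give
    y(π) = (k/2)(1 − cos π) = k,
    x(π) = (k/2)(π − sin π) = kπ/2.
Matching y(π) = 7 gives k = 7, consistent with x(π) = 7π/2. Therefore the specific cycloid is
    x(θ) = (7/2)(θ − sin θ),   y(θ) = (7/2)(1 − cos θ).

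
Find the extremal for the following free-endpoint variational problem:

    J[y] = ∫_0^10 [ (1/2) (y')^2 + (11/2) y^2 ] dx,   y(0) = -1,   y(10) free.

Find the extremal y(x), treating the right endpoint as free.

The Lagrangian L = (1/2) (y')^2 + (11/2) y^2 gives
    ∂L/∂y = 11 y,   ∂L/∂y' = y'.
Euler-Lagrange: y'' − 11 y = 0.
With k = sqrt(11), the general solution is
    y(x) = A cosh(sqrt(11) x) + B sinh(sqrt(11) x).
Fixed left endpoint y(0) = -1 ⇒ A = -1.
The right endpoint x = 10 is free, so the natural (transversality) condition is ∂L/∂y' |_{x=10} = 0, i.e. y'(10) = 0.
Compute y'(x) = A k sinh(k x) + B k cosh(k x), so
    y'(10) = A k sinh(k·10) + B k cosh(k·10) = 0
    ⇒ B = −A tanh(k·10) = tanh(sqrt(11)·10).
Therefore the extremal is
    y(x) = −cosh(sqrt(11) x) + tanh(sqrt(11)·10) sinh(sqrt(11) x).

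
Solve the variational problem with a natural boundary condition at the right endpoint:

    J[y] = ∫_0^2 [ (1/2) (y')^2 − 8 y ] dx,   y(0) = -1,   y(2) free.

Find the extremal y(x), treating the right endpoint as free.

The Lagrangian L = (1/2) (y')^2 − 8 y gives
    ∂L/∂y = −8,   ∂L/∂y' = y'.
Euler-Lagrange: d/dx(y') − (−8) = 0, i.e. y'' + 8 = 0, so
    y(x) = −(8/2) x^2 + C1 x + C2.
Fixed left endpoint y(0) = -1 ⇒ C2 = -1.
The right endpoint x = 2 is free, so the natural (transversality) condition is ∂L/∂y' |_{x=2} = 0, i.e. y'(2) = 0.
Compute y'(x) = −8 x + C1, so y'(2) = −16 + C1 = 0 ⇒ C1 = 16.
Therefore the extremal is
    y(x) = −4 x^2 + 16 x − 1.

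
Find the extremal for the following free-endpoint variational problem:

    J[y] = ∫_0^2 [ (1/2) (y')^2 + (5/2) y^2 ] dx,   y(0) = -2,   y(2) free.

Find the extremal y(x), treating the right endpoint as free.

The Lagrangian L = (1/2) (y')^2 + (5/2) y^2 gives
    ∂L/∂y = 5 y,   ∂L/∂y' = y'.
Euler-Lagrange: y'' − 5 y = 0.
With k = sqrt(5), the general solution is
    y(x) = A cosh(sqrt(5) x) + B sinh(sqrt(5) x).
Fixed left endpoint y(0) = -2 ⇒ A = -2.
The right endpoint x = 2 is free, so the natural (transversality) condition is ∂L/∂y' |_{x=2} = 0, i.e. y'(2) = 0.
Compute y'(x) = A k sinh(k x) + B k cosh(k x), so
    y'(2) = A k sinh(k·2) + B k cosh(k·2) = 0
    ⇒ B = −A tanh(k·2) = 2 tanh(sqrt(5)·2).
Therefore the extremal is
    y(x) = −2 cosh(sqrt(5) x) + 2 tanh(sqrt(5)·2) sinh(sqrt(5) x).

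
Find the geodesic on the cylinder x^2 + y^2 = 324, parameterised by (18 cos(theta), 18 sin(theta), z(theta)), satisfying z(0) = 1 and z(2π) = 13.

Parameterise the cylinder of radius R = 18 as
    r(θ) = (18 cos θ, 18 sin θ, z(θ)).
The arc-length element is
    ds = sqrt(324 + (dz/dθ)^2) dθ,
so the Lagrangian is L = sqrt(324 + z'^2).
L depends on z' only, not on z or θ, so ∂L/∂z = 0 and
    ∂L/∂z' = z' / sqrt(324 + z'^2).
The Euler-Lagrange equation gives
    d/dθ( z' / sqrt(324 + z'^2) ) = 0,
so z' is constant. Integrating once:
    z(θ) = a θ + b,
a helix on the cylinder (a straight line when the cylinder is unrolled). The constants a, b are determined by the endpoint conditions.
With endpoint conditions z(0) = 1 and z(2π) = 13: from z(0) = b we get b = 1, and a·2π + 1 = 13 gives a = 6/π, so
    z(θ) = (6/π) θ + 1.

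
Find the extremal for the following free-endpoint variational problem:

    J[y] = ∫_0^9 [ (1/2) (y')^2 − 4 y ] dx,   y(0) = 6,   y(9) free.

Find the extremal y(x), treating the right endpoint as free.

The Lagrangian L = (1/2) (y')^2 − 4 y gives
    ∂L/∂y = −4,   ∂L/∂y' = y'.
Euler-Lagrange: d/dx(y') − (−4) = 0, i.e. y'' + 4 = 0, so
    y(x) = −(4/2) x^2 + C1 x + C2.
Fixed left endpoint y(0) = 6 ⇒ C2 = 6.
The right endpoint x = 9 is free, so the natural (transversality) condition is ∂L/∂y' |_{x=9} = 0, i.e. y'(9) = 0.
Compute y'(x) = −4 x + C1, so y'(9) = −36 + C1 = 0 ⇒ C1 = 36.
Therefore the extremal is
    y(x) = −2 x^2 + 36 x + 6.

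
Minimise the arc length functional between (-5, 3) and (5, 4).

Arc-length functional: J[y] = ∫ sqrt(1 + (y')^2) dx.
Lagrangian L = sqrt(1 + (y')^2) has no explicit y dependence, so ∂L/∂y = 0 and the Euler-Lagrange equation gives
    d/dx( y' / sqrt(1 + (y')^2) ) = 0  ⇒  y' / sqrt(1 + (y')^2) = const.
Hence y' is constant, so y(x) is affine.
Fitting the endpoints (-5, 3) and (5, 4):
    slope m = (4 − 3) / (5 − (-5)) = 1/10,
    intercept c = 3 − m·(-5) = 7/2.
Extremal: y(x) = (1/10) x + 7/2.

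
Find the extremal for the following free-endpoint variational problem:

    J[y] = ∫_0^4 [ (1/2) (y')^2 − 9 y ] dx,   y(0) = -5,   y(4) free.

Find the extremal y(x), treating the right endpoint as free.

The Lagrangian L = (1/2) (y')^2 − 9 y gives
    ∂L/∂y = −9,   ∂L/∂y' = y'.
Euler-Lagrange: d/dx(y') − (−9) = 0, i.e. y'' + 9 = 0, so
    y(x) = −(9/2) x^2 + C1 x + C2.
Fixed left endpoint y(0) = -5 ⇒ C2 = -5.
The right endpoint x = 4 is free, so the natural (transversality) condition is ∂L/∂y' |_{x=4} = 0, i.e. y'(4) = 0.
Compute y'(x) = −9 x + C1, so y'(4) = −36 + C1 = 0 ⇒ C1 = 36.
Therefore the extremal is
    y(x) = −(9/2) x^2 + 36 x − 5.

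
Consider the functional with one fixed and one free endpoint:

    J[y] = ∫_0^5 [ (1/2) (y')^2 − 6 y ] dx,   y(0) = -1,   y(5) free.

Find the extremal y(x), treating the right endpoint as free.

The Lagrangian L = (1/2) (y')^2 − 6 y gives
    ∂L/∂y = −6,   ∂L/∂y' = y'.
Euler-Lagrange: d/dx(y') − (−6) = 0, i.e. y'' + 6 = 0, so
    y(x) = −(6/2) x^2 + C1 x + C2.
Fixed left endpoint y(0) = -1 ⇒ C2 = -1.
The right endpoint x = 5 is free, so the natural (transversality) condition is ∂L/∂y' |_{x=5} = 0, i.e. y'(5) = 0.
Compute y'(x) = −6 x + C1, so y'(5) = −30 + C1 = 0 ⇒ C1 = 30.
Therefore the extremal is
    y(x) = −3 x^2 + 30 x − 1.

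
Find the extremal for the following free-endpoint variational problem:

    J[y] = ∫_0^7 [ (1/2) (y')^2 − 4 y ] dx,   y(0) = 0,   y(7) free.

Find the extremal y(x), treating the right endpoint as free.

The Lagrangian L = (1/2) (y')^2 − 4 y gives
    ∂L/∂y = −4,   ∂L/∂y' = y'.
Euler-Lagrange: d/dx(y') − (−4) = 0, i.e. y'' + 4 = 0, so
    y(x) = −(4/2) x^2 + C1 x + C2.
Fixed left endpoint y(0) = 0 ⇒ C2 = 0.
The right endpoint x = 7 is free, so the natural (transversality) condition is ∂L/∂y' |_{x=7} = 0, i.e. y'(7) = 0.
Compute y'(x) = −4 x + C1, so y'(7) = −28 + C1 = 0 ⇒ C1 = 28.
Therefore the extremal is
    y(x) = −2 x^2 + 28 x.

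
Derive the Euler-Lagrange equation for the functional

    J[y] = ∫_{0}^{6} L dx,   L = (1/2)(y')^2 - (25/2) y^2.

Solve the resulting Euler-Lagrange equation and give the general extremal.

The Lagrangian is L = (1/2)(y')^2 - (25/2) y^2.
∂L/∂y = -25y.
∂L/∂y' = y'.
The Euler-Lagrange equation d/dx(∂L/∂y') − ∂L/∂y = 0 becomes:
    y'' + 25 y = 0
General solution: y(x) = A sin(5x) + B cos(5x), where A and B are arbitrary constants fixed by the endpoint conditions.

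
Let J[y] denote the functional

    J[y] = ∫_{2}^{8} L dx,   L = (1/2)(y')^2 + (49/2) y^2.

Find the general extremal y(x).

The Lagrangian is L = (1/2)(y')^2 + (49/2) y^2.
∂L/∂y = 49y.
∂L/∂y' = y'.
The Euler-Lagrange equation d/dx(∂L/∂y') − ∂L/∂y = 0 becomes:
    y'' - 49 y = 0
General solution: y(x) = A e^(7x) + B e^(-7x), where A and B are arbitrary constants fixed by the endpoint conditions.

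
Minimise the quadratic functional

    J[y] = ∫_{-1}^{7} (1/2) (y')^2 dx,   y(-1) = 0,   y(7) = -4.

The Lagrangian is L = (1/2) (y')^2.
Compute ∂L/∂y = 0, ∂L/∂y' = y'.
The Euler-Lagrange equation d/dx(∂L/∂y') − ∂L/∂y = 0 reduces to
    y'' = 0.
Its general solution is
    y(x) = A x + B,
with A, B fixed by the endpoint conditions.
Applying the endpoint conditions y(-1) = 0 and y(7) = -4: solve A·-1 + B = 0 and A·7 + B = -4. Subtracting gives A(7 − -1) = -4 − 0, so A = -1/2, and B = 0 − A·-1 = -1/2. Therefore
    y(x) = (-1/2) x - 1/2.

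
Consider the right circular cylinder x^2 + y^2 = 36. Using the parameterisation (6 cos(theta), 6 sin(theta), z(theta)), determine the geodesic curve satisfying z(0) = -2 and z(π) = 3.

Parameterise the cylinder of radius R = 6 as
    r(θ) = (6 cos θ, 6 sin θ, z(θ)).
The arc-length element is
    ds = sqrt(36 + (dz/dθ)^2) dθ,
so the Lagrangian is L = sqrt(36 + z'^2).
L depends on z' only, not on z or θ, so ∂L/∂z = 0 and
    ∂L/∂z' = z' / sqrt(36 + z'^2).
The Euler-Lagrange equation gives
    d/dθ( z' / sqrt(36 + z'^2) ) = 0,
so z' is constant. Integrating once:
    z(θ) = a θ + b,
a helix on the cylinder (a straight line when the cylinder is unrolled). The constants a, b are determined by the endpoint conditions.
With endpoint conditions z(0) = -2 and z(π) = 3: from z(0) = b we get b = -2, and a·π + -2 = 3 gives a = 5/π, so
    z(θ) = (5/π) θ − 2.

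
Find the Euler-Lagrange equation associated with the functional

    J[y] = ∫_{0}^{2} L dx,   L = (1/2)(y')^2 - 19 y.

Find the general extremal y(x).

The Lagrangian is L = (1/2)(y')^2 - 19 y.
∂L/∂y = -19.
∂L/∂y' = y'.
The Euler-Lagrange equation d/dx(∂L/∂y') − ∂L/∂y = 0 becomes:
    y'' + 19 = 0
General solution: y(x) = -(19/2) x^2 + A x + B, where A and B are arbitrary constants fixed by the endpoint conditions.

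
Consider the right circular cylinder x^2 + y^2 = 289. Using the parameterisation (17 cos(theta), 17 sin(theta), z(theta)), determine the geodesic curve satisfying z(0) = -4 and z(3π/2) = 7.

Parameterise the cylinder of radius R = 17 as
    r(θ) = (17 cos θ, 17 sin θ, z(θ)).
The arc-length element is
    ds = sqrt(289 + (dz/dθ)^2) dθ,
so the Lagrangian is L = sqrt(289 + z'^2).
L depends on z' only, not on z or θ, so ∂L/∂z = 0 and
    ∂L/∂z' = z' / sqrt(289 + z'^2).
The Euler-Lagrange equation gives
    d/dθ( z' / sqrt(289 + z'^2) ) = 0,
so z' is constant. Integrating once:
    z(θ) = a θ + b,
a helix on the cylinder (a straight line when the cylinder is unrolled). The constants a, b are determined by the endpoint conditions.
With endpoint conditions z(0) = -4 and z(3π/2) = 7: from z(0) = b we get b = -4, and a·3π/2 + -4 = 7 gives a = 22/(3π), so
    z(θ) = (22/(3π)) θ − 4.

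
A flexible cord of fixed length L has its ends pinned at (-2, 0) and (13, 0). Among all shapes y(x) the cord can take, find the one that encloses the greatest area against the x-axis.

Set up the augmented Lagrangian using a multiplier λ for the length constraint:
    F(y, y') = y − λ sqrt(1 + y'^2).
F has no explicit x dependence, so the Beltrami identity yields a first integral
    F − y' ∂F/∂y' = C.
Compute ∂F/∂y' = −λ y' / sqrt(1 + y'^2). Then
    y − λ sqrt(1 + y'^2) + λ y'^2 / sqrt(1 + y'^2) = C
    ⇒  y − λ / sqrt(1 + y'^2) = C.
Solving for y' and integrating gives
    (x − a)^2 + (y − b)^2 = λ^2,
a circular arc of radius λ. The constants a, b are determined by the endpoint conditions y(-2) = y(13) = 0, and λ is fixed implicitly by the length constraint
    ∫_{-2}^{13} sqrt(1 + y'^2) dx = L.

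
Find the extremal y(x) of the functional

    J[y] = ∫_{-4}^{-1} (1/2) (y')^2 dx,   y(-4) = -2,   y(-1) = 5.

The Lagrangian is L = (1/2) (y')^2.
Compute ∂L/∂y = 0, ∂L/∂y' = y'.
The Euler-Lagrange equation d/dx(∂L/∂y') − ∂L/∂y = 0 reduces to
    y'' = 0.
Its general solution is
    y(x) = A x + B,
with A, B fixed by the endpoint conditions.
Applying the endpoint conditions y(-4) = -2 and y(-1) = 5: solve A·-4 + B = -2 and A·-1 + B = 5. Subtracting gives A(-1 − -4) = 5 − -2, so A = 7/3, and B = -2 − A·-4 = 22/3. Therefore
    y(x) = (7/3) x + 22/3.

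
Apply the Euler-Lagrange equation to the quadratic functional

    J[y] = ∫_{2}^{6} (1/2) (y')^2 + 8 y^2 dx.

The Lagrangian is L = (1/2) (y')^2 + 8 y^2.
Compute ∂L/∂y = 16y, ∂L/∂y' = y'.
The Euler-Lagrange equation d/dx(∂L/∂y') − ∂L/∂y = 0 reduces to
    y'' − 16 y = 0.
Its general solution is
    y(x) = A e^(4x) + B e^(−4x),
with A, B fixed by the endpoint conditions.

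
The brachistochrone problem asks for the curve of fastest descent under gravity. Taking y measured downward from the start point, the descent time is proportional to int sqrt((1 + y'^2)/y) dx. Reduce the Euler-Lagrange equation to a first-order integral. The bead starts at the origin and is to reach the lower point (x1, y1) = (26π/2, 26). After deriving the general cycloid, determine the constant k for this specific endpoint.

The Lagrangian L = sqrt((1 + y'^2) / y) has no explicit x dependence, so the Beltrami identity applies:
    L − y' ∂L/∂y' = C.
Compute ∂L/∂y' = y' / sqrt(y (1 + y'^2)).
Substitute:
    sqrt((1 + y'^2)/y) − y'·y' / sqrt(y (1 + y'^2))
    = (1 + y'^2) / sqrt(y (1 + y'^2)) − y'^2 / sqrt(y (1 + y'^2))
    = 1 / sqrt(y (1 + y'^2)) = C.
Squaring and rearranging gives the first integral
    y (1 + y'^2) = 1/C^2 =: k   (constant).
Solving this first-order ODE by the substitution
    y = (k/2)(1 − cos θ)
yields the cycloid parameterisation
    x(θ) = (k/2)(θ − sin θ),   y(θ) = (k/2)(1 − cos θ).
The constant k is fixed by the endpoint condition.
Now fit the given lower endpoint (x1, y1) = (26π/2, 26). At the bottom of the first arch (θ = π), the parametric equations give
    y(π) = (k/2)(1 − cos π) = k,
    x(π) = (k/2)(π − sin π) = kπ/2.
Matching y(π) = 26 gives k = 26, consistent with x(π) = 26π/2. Therefore the specific cycloid is
    x(θ) = (26/2)(θ − sin θ),   y(θ) = (26/2)(1 − cos θ).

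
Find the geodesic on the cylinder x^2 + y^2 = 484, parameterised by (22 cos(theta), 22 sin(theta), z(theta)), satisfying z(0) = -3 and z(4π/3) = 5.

Parameterise the cylinder of radius R = 22 as
    r(θ) = (22 cos θ, 22 sin θ, z(θ)).
The arc-length element is
    ds = sqrt(484 + (dz/dθ)^2) dθ,
so the Lagrangian is L = sqrt(484 + z'^2).
L depends on z' only, not on z or θ, so ∂L/∂z = 0 and
    ∂L/∂z' = z' / sqrt(484 + z'^2).
The Euler-Lagrange equation gives
    d/dθ( z' / sqrt(484 + z'^2) ) = 0,
so z' is constant. Integrating once:
    z(θ) = a θ + b,
a helix on the cylinder (a straight line when the cylinder is unrolled). The constants a, b are determined by the endpoint conditions.
With endpoint conditions z(0) = -3 and z(4π/3) = 5: from z(0) = b we get b = -3, and a·4π/3 + -3 = 5 gives a = 6/π, so
    z(θ) = (6/π) θ − 3.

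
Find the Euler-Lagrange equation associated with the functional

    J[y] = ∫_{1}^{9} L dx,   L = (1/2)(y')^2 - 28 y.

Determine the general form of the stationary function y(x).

The Lagrangian is L = (1/2)(y')^2 - 28 y.
∂L/∂y = -28.
∂L/∂y' = y'.
The Euler-Lagrange equation d/dx(∂L/∂y') − ∂L/∂y = 0 becomes:
    y'' + 28 = 0
General solution: y(x) = -14 x^2 + A x + B, where A and B are arbitrary constants fixed by the endpoint conditions.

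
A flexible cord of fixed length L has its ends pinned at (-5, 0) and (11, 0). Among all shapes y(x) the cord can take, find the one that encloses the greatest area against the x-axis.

Set up the augmented Lagrangian using a multiplier λ for the length constraint:
    F(y, y') = y − λ sqrt(1 + y'^2).
F has no explicit x dependence, so the Beltrami identity yields a first integral
    F − y' ∂F/∂y' = C.
Compute ∂F/∂y' = −λ y' / sqrt(1 + y'^2). Then
    y − λ sqrt(1 + y'^2) + λ y'^2 / sqrt(1 + y'^2) = C
    ⇒  y − λ / sqrt(1 + y'^2) = C.
Solving for y' and integrating gives
    (x − a)^2 + (y − b)^2 = λ^2,
a circular arc of radius λ. The constants a, b are determined by the endpoint conditions y(-5) = y(11) = 0, and λ is fixed implicitly by the length constraint
    ∫_{-5}^{11} sqrt(1 + y'^2) dx = L.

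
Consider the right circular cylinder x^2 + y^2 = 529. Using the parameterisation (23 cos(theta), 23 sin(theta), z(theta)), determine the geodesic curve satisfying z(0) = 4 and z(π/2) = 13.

Parameterise the cylinder of radius R = 23 as
    r(θ) = (23 cos θ, 23 sin θ, z(θ)).
The arc-length element is
    ds = sqrt(529 + (dz/dθ)^2) dθ,
so the Lagrangian is L = sqrt(529 + z'^2).
L depends on z' only, not on z or θ, so ∂L/∂z = 0 and
    ∂L/∂z' = z' / sqrt(529 + z'^2).
The Euler-Lagrange equation gives
    d/dθ( z' / sqrt(529 + z'^2) ) = 0,
so z' is constant. Integrating once:
    z(θ) = a θ + b,
a helix on the cylinder (a straight line when the cylinder is unrolled). The constants a, b are determined by the endpoint conditions.
With endpoint conditions z(0) = 4 and z(π/2) = 13: from z(0) = b we get b = 4, and a·π/2 + 4 = 13 gives a = 18/π, so
    z(θ) = (18/π) θ + 4.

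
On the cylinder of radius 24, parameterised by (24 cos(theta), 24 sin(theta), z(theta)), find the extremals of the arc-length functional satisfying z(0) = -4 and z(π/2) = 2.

Parameterise the cylinder of radius R = 24 as
    r(θ) = (24 cos θ, 24 sin θ, z(θ)).
The arc-length element is
    ds = sqrt(576 + (dz/dθ)^2) dθ,
so the Lagrangian is L = sqrt(576 + z'^2).
L depends on z' only, not on z or θ, so ∂L/∂z = 0 and
    ∂L/∂z' = z' / sqrt(576 + z'^2).
The Euler-Lagrange equation gives
    d/dθ( z' / sqrt(576 + z'^2) ) = 0,
so z' is constant. Integrating once:
    z(θ) = a θ + b,
a helix on the cylinder (a straight line when the cylinder is unrolled). The constants a, b are determined by the endpoint conditions.
With endpoint conditions z(0) = -4 and z(π/2) = 2: from z(0) = b we get b = -4, and a·π/2 + -4 = 2 gives a = 12/π, so
    z(θ) = (12/π) θ − 4.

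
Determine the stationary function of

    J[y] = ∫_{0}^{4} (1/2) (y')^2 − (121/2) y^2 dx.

The Lagrangian is L = (1/2) (y')^2 − (121/2) y^2.
Compute ∂L/∂y = -121y, ∂L/∂y' = y'.
The Euler-Lagrange equation d/dx(∂L/∂y') − ∂L/∂y = 0 reduces to
    y'' + 121 y = 0.
Its general solution is
    y(x) = A sin(11x) + B cos(11x),
with A, B fixed by the endpoint conditions.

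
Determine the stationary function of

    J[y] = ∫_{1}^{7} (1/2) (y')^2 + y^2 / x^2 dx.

The Lagrangian is L = (1/2) (y')^2 + y^2 / x^2.
Compute ∂L/∂y = 2y/x^2, ∂L/∂y' = y'.
The Euler-Lagrange equation d/dx(∂L/∂y') − ∂L/∂y = 0 reduces to
    y'' − 2/x^2 · y = 0  (x > 0).
Its general solution is
    y(x) = A x^2 + B / x,
with A, B fixed by the endpoint conditions.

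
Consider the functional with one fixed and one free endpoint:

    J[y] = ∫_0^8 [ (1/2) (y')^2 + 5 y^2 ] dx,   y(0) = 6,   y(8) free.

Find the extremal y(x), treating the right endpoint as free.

The Lagrangian L = (1/2) (y')^2 + 5 y^2 gives
    ∂L/∂y = 10 y,   ∂L/∂y' = y'.
Euler-Lagrange: y'' − 10 y = 0.
With k = sqrt(10), the general solution is
    y(x) = A cosh(sqrt(10) x) + B sinh(sqrt(10) x).
Fixed left endpoint y(0) = 6 ⇒ A = 6.
The right endpoint x = 8 is free, so the natural (transversality) condition is ∂L/∂y' |_{x=8} = 0, i.e. y'(8) = 0.
Compute y'(x) = A k sinh(k x) + B k cosh(k x), so
    y'(8) = A k sinh(k·8) + B k cosh(k·8) = 0
    ⇒ B = −A tanh(k·8) = − 6 tanh(sqrt(10)·8).
Therefore the extremal is
    y(x) = 6 cosh(sqrt(10) x) − 6 tanh(sqrt(10)·8) sinh(sqrt(10) x).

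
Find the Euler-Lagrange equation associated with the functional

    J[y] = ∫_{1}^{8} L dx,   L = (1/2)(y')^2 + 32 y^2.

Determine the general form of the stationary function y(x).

The Lagrangian is L = (1/2)(y')^2 + 32 y^2.
∂L/∂y = 64y.
∂L/∂y' = y'.
The Euler-Lagrange equation d/dx(∂L/∂y') − ∂L/∂y = 0 becomes:
    y'' - 64 y = 0
General solution: y(x) = A e^(8x) + B e^(-8x), where A and B are arbitrary constants fixed by the endpoint conditions.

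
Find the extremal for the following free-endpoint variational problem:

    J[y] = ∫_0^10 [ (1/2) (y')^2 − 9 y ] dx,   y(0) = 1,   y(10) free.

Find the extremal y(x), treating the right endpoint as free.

The Lagrangian L = (1/2) (y')^2 − 9 y gives
    ∂L/∂y = −9,   ∂L/∂y' = y'.
Euler-Lagrange: d/dx(y') − (−9) = 0, i.e. y'' + 9 = 0, so
    y(x) = −(9/2) x^2 + C1 x + C2.
Fixed left endpoint y(0) = 1 ⇒ C2 = 1.
The right endpoint x = 10 is free, so the natural (transversality) condition is ∂L/∂y' |_{x=10} = 0, i.e. y'(10) = 0.
Compute y'(x) = −9 x + C1, so y'(10) = −90 + C1 = 0 ⇒ C1 = 90.
Therefore the extremal is
    y(x) = −(9/2) x^2 + 90 x + 1.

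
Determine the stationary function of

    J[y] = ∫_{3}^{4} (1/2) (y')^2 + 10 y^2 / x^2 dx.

The Lagrangian is L = (1/2) (y')^2 + 10 y^2 / x^2.
Compute ∂L/∂y = 20y/x^2, ∂L/∂y' = y'.
The Euler-Lagrange equation d/dx(∂L/∂y') − ∂L/∂y = 0 reduces to
    y'' − 20/x^2 · y = 0  (x > 0).
Its general solution is
    y(x) = A x^5 + B x^(-4),
with A, B fixed by the endpoint conditions.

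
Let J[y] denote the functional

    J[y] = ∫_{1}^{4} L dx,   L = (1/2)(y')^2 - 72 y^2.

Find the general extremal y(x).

The Lagrangian is L = (1/2)(y')^2 - 72 y^2.
∂L/∂y = -144y.
∂L/∂y' = y'.
The Euler-Lagrange equation d/dx(∂L/∂y') − ∂L/∂y = 0 becomes:
    y'' + 144 y = 0
General solution: y(x) = A sin(12x) + B cos(12x), where A and B are arbitrary constants fixed by the endpoint conditions.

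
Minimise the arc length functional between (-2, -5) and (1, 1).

Arc-length functional: J[y] = ∫ sqrt(1 + (y')^2) dx.
Lagrangian L = sqrt(1 + (y')^2) has no explicit y dependence, so ∂L/∂y = 0 and the Euler-Lagrange equation gives
    d/dx( y' / sqrt(1 + (y')^2) ) = 0  ⇒  y' / sqrt(1 + (y')^2) = const.
Hence y' is constant, so y(x) is affine.
Fitting the endpoints (-2, -5) and (1, 1):
    slope m = (1 − (-5)) / (1 − (-2)) = 2,
    intercept c = (-5) − m·(-2) = -1.
Extremal: y(x) = 2 x - 1.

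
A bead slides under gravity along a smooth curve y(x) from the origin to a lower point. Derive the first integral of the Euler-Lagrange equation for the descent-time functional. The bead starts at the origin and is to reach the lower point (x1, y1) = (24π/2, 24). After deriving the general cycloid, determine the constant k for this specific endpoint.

The Lagrangian L = sqrt((1 + y'^2) / y) has no explicit x dependence, so the Beltrami identity applies:
    L − y' ∂L/∂y' = C.
Compute ∂L/∂y' = y' / sqrt(y (1 + y'^2)).
Substitute:
    sqrt((1 + y'^2)/y) − y'·y' / sqrt(y (1 + y'^2))
    = (1 + y'^2) / sqrt(y (1 + y'^2)) − y'^2 / sqrt(y (1 + y'^2))
    = 1 / sqrt(y (1 + y'^2)) = C.
Squaring and rearranging gives the first integral
    y (1 + y'^2) = 1/C^2 =: k   (constant).
Solving this first-order ODE by the substitution
    y = (k/2)(1 − cos θ)
yields the cycloid parameterisation
    x(θ) = (k/2)(θ − sin θ),   y(θ) = (k/2)(1 − cos θ).
The constant k is fixed by the endpoint condition.
Now fit the given lower endpoint (x1, y1) = (24π/2, 24). At the bottom of the first arch (θ = π), the parametric equations give
    y(π) = (k/2)(1 − cos π) = k,
    x(π) = (k/2)(π − sin π) = kπ/2.
Matching y(π) = 24 gives k = 24, consistent with x(π) = 24π/2. Therefore the specific cycloid is
    x(θ) = (24/2)(θ − sin θ),   y(θ) = (24/2)(1 − cos θ).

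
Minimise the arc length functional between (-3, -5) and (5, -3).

Arc-length functional: J[y] = ∫ sqrt(1 + (y')^2) dx.
Lagrangian L = sqrt(1 + (y')^2) has no explicit y dependence, so ∂L/∂y = 0 and the Euler-Lagrange equation gives
    d/dx( y' / sqrt(1 + (y')^2) ) = 0  ⇒  y' / sqrt(1 + (y')^2) = const.
Hence y' is constant, so y(x) is affine.
Fitting the endpoints (-3, -5) and (5, -3):
    slope m = ((-3) − (-5)) / (5 − (-3)) = 1/4,
    intercept c = (-5) − m·(-3) = -17/4.
Extremal: y(x) = (1/4) x - 17/4.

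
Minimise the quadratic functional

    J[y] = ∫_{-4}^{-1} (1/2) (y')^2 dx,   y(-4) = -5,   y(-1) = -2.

The Lagrangian is L = (1/2) (y')^2.
Compute ∂L/∂y = 0, ∂L/∂y' = y'.
The Euler-Lagrange equation d/dx(∂L/∂y') − ∂L/∂y = 0 reduces to
    y'' = 0.
Its general solution is
    y(x) = A x + B,
with A, B fixed by the endpoint conditions.
Applying the endpoint conditions y(-4) = -5 and y(-1) = -2: solve A·-4 + B = -5 and A·-1 + B = -2. Subtracting gives A(-1 − -4) = -2 − -5, so A = 1, and B = -5 − A·-4 = -1. Therefore
    y(x) = x - 1.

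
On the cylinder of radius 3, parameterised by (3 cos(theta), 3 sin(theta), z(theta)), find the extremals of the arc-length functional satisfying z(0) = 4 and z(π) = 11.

Parameterise the cylinder of radius R = 3 as
    r(θ) = (3 cos θ, 3 sin θ, z(θ)).
The arc-length element is
    ds = sqrt(9 + (dz/dθ)^2) dθ,
so the Lagrangian is L = sqrt(9 + z'^2).
L depends on z' only, not on z or θ, so ∂L/∂z = 0 and
    ∂L/∂z' = z' / sqrt(9 + z'^2).
The Euler-Lagrange equation gives
    d/dθ( z' / sqrt(9 + z'^2) ) = 0,
so z' is constant. Integrating once:
    z(θ) = a θ + b,
a helix on the cylinder (a straight line when the cylinder is unrolled). The constants a, b are determined by the endpoint conditions.
With endpoint conditions z(0) = 4 and z(π) = 11: from z(0) = b we get b = 4, and a·π + 4 = 11 gives a = 7/π, so
    z(θ) = (7/π) θ + 4.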